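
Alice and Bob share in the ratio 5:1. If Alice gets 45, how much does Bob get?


Find the multiplier:
45 / 5 = 9
Apply to Bob's share:
1 x 9 = 9

9


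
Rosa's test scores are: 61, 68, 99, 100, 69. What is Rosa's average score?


Add the scores:
61 + 68 + 99 + 100 + 69 = 397
Divide by the number of tests:
397 / 5 = 79.4

79.4


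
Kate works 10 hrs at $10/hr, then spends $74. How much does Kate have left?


Calculate earnings:
10 x $10 = $100
Subtract spending:
$100 - $74 = $26

$26


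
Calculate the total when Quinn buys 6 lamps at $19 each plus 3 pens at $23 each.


Cost of lamps:
6 x $19 = $114
Cost of pens:
3 x $23 = $69
Add both:
$114 + $69 = $183

$183


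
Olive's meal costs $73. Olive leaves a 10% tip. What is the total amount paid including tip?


Calculate the tip:
10% of $73 = $7.30
Add tip to meal cost:
$73 + $7.30 = $80.30

$80.30


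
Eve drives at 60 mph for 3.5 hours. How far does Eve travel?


Use the formula: distance = speed x time
Speed = 60 mph, Time = 3.5 hours
60 x 3.5 = 210 miles

210 miles


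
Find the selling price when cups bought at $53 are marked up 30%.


Calculate the markup amount:
30% of $53 = $15.90
Add to cost:
$53 + $15.90 = $68.90

$68.90


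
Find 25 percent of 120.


Convert percentage to decimal:
25% = 0.25
Multiply:
120 x 0.25 = 30

30


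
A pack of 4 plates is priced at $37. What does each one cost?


Total cost: $37
Number of items: 4
Unit price: $37 / 4 = $9.25

$9.25


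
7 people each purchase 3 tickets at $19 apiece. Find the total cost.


Cost per person:
3 x $19 = $57
Group total:
7 x $57 = $399

$399


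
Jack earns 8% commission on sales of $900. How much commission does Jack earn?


Convert rate to decimal:
8% = 0.08
Multiply by sales:
$900 x 0.08 = $72

$72


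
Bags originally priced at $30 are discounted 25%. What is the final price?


Calculate the discount amount:
25% of $30 = $7.50
Subtract from original:
$30 - $7.50 = $22.50

$22.50


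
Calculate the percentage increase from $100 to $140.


Find the absolute change:
|140 - 100| = 40
Divide by original and multiply by 100:
40 / 100 x 100 = 40%

40%


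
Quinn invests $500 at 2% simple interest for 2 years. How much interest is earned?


Use the formula I = P x R x T / 100
P x R x T = 500 x 2 x 2 = 2000
I = 2000 / 100 = $20

$20


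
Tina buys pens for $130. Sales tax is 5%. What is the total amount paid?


Calculate the tax:
5% of $130 = $6.50
Add tax to price:
$130 + $6.50 = $136.50

$136.50


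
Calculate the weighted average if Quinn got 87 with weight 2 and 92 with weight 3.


Weighted sum:
2 x 87 + 3 x 92 = 450
Total weight:
2 + 3 = 5
Weighted average:
450 / 5 = 90

90


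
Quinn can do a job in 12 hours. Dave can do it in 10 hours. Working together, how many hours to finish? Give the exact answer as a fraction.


Quinn's rate: 1/12 of the job per hour
Dave's rate: 1/10 of the job per hour
Combined rate: 1/12 + 1/10 = 11/60 per hour
Time = 1 / (11/60) = 60/11 hours (≈ 5.45 hours)

60/11 hours


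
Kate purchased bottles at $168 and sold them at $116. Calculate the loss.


Selling price = $116
Cost price = $168
Loss = cost price - selling price:
Loss = $168 - $116 = $52

$52


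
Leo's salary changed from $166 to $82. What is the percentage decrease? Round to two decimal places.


Find the absolute change:
|82 - 166| = 84
Divide by original and multiply by 100:
84 / 166 x 100 = 50.6024...% ≈ 50.6%

50.6%


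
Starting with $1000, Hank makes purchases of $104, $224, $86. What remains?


Add up expenses:
$104 + $224 + $86 = $414
Subtract from budget:
$1000 - $414 = $586

$586


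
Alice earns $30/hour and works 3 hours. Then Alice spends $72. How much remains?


Calculate earnings:
3 x $30 = $90
Subtract spending:
$90 - $72 = $18

$18


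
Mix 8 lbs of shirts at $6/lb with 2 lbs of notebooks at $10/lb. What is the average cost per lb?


Cost of shirts:
8 x $6 = $48
Cost of notebooks:
2 x $10 = $20
Total cost: $48 + $20 = $68
Total weight: 10 lbs
Average: $68 / 10 = $6.80/lb

$6.80/lb


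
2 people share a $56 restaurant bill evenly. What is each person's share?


Total bill: $56
Number of people: 2
Each pays: $56 / 2 = $28

$28


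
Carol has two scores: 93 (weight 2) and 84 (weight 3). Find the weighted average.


Weighted sum:
2 x 93 + 3 x 84 = 438
Total weight:
2 + 3 = 5
Weighted average:
438 / 5 = 87.6

87.6


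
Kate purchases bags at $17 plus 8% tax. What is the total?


Calculate the tax:
8% of $17 = $1.36
Add tax to price:
$17 + $1.36 = $18.36

$18.36


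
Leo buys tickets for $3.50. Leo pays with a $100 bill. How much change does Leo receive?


Start with the amount paid:
$100
Subtract the price:
$100 - $3.50 = $96.50

$96.50


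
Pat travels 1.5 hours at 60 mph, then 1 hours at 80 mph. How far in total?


Leg 1 distance:
60 x 1.5 = 90 miles
Leg 2 distance:
80 x 1 = 80 miles
Total distance:
90 + 80 = 170 miles

170 miles


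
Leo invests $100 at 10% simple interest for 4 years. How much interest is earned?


Use the formula I = P x R x T / 100
P x R x T = 100 x 10 x 4 = 4000
I = 4000 / 100 = $40

$40


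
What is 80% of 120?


Convert percentage to decimal:
80% = 0.8
Multiply:
120 x 0.8 = 96

96


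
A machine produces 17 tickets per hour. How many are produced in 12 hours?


Production rate: 17 tickets per hour
Time: 12 hours
Total: 17 x 12 = 204 tickets

204 tickets


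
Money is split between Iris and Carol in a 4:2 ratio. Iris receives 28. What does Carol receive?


Find the multiplier:
28 / 4 = 7
Apply to Carol's share:
2 x 7 = 14

14


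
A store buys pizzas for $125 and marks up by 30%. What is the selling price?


Calculate the markup amount:
30% of $125 = $37.50
Add to cost:
$125 + $37.50 = $162.50

$162.50


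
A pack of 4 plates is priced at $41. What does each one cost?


Total cost: $41
Number of items: 4
Unit price: $41 / 4 = $10.25

$10.25


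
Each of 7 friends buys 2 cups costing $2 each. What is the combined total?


Cost per person:
2 x $2 = $4
Group total:
7 x $4 = $28

$28


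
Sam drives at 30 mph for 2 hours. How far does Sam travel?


Use the formula: distance = speed x time
Speed = 30 mph, Time = 2 hours
30 x 2 = 60 miles

60 miles


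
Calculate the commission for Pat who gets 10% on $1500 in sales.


Convert rate to decimal:
10% = 0.1
Multiply by sales:
$1500 x 0.1 = $150

$150


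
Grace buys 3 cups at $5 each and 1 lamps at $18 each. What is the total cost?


Cost of cups:
3 x $5 = $15
Cost of lamps:
1 x $18 = $18
Add both:
$15 + $18 = $33

$33


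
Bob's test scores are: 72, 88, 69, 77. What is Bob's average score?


Add the scores:
72 + 88 + 69 + 77 = 306
Divide by the number of tests:
306 / 4 = 76.5

76.5


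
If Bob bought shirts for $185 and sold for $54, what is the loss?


Selling price = $54
Cost price = $185
Loss = cost price - selling price:
Loss = $185 - $54 = $131

$131


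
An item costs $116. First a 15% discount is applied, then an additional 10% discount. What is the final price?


First discount:
15% of $116 = $17.40
Price after first discount:
$116 - $17.40 = $98.60
Second discount:
10% of $98.60 = $9.86
Final price:
$98.60 - $9.86 = $88.74

$88.74


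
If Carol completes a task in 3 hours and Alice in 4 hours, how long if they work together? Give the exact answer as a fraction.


Carol's rate: 1/3 of the job per hour
Alice's rate: 1/4 of the job per hour
Combined rate: 1/3 + 1/4 = 7/12 per hour
Time = 1 / (7/12) = 12/7 hours (≈ 1.71 hours)

12/7 hours


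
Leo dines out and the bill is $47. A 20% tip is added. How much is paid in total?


Calculate the tip:
20% of $47 = $9.40
Add tip to meal cost:
$47 + $9.40 = $56.40

$56.40


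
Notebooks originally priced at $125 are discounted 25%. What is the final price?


Calculate the discount amount:
25% of $125 = $31.25
Subtract from original:
$125 - $31.25 = $93.75

$93.75


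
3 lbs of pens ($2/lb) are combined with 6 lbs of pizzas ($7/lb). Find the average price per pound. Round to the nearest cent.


Cost of pens:
3 x $2 = $6
Cost of pizzas:
6 x $7 = $42
Total cost: $6 + $42 = $48
Total weight: 9 lbs
Average: $48 / 9 = $5.3333... ≈ $5.33/lb

$5.33/lb


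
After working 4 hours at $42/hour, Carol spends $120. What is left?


Calculate earnings:
4 x $42 = $168
Subtract spending:
$168 - $120 = $48

$48


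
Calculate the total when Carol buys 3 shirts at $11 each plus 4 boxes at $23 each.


Cost of shirts:
3 x $11 = $33
Cost of boxes:
4 x $23 = $92
Add both:
$33 + $92 = $125

$125


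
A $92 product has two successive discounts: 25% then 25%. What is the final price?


First discount:
25% of $92 = $23
Price after first discount:
$92 - $23 = $69
Second discount:
25% of $69 = $17.25
Final price:
$69 - $17.25 = $51.75

$51.75


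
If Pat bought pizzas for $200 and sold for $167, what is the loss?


Selling price = $167
Cost price = $200
Loss = cost price - selling price:
Loss = $200 - $167 = $33

$33


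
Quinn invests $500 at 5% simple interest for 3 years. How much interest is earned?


Use the formula I = P x R x T / 100
P x R x T = 500 x 5 x 3 = 7500
I = 7500 / 100 = $75

$75


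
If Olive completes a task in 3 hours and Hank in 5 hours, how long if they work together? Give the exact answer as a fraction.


Olive's rate: 1/3 of the job per hour
Hank's rate: 1/5 of the job per hour
Combined rate: 1/3 + 1/5 = 8/15 per hour
Time = 1 / (8/15) = 15/8 hours (≈ 1.88 hours)

15/8 hours


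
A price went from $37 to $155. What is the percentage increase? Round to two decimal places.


Find the absolute change:
|155 - 37| = 118
Divide by original and multiply by 100:
118 / 37 x 100 = 318.9189...% ≈ 318.92%

318.92%


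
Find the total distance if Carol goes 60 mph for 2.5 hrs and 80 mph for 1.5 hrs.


Leg 1 distance:
60 x 2.5 = 150 miles
Leg 2 distance:
80 x 1.5 = 120 miles
Total distance:
150 + 120 = 270 miles

270 miles


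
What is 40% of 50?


Convert percentage to decimal:
40% = 0.4
Multiply:
50 x 0.4 = 20

20


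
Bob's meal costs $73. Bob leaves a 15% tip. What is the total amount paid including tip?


Calculate the tip:
15% of $73 = $10.95
Add tip to meal cost:
$73 + $10.95 = $83.95

$83.95


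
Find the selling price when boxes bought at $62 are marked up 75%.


Calculate the markup amount:
75% of $62 = $46.50
Add to cost:
$62 + $46.50 = $108.50

$108.50


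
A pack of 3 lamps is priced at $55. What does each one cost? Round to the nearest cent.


Total cost: $55
Number of items: 3
Unit price: $55 / 3 = $18.3333... ≈ $18.33

$18.33


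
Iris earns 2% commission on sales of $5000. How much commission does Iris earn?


Convert rate to decimal:
2% = 0.02
Multiply by sales:
$5000 x 0.02 = $100

$100


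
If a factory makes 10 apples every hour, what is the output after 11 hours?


Production rate: 10 apples per hour
Time: 11 hours
Total: 10 x 11 = 110 apples

110 apples


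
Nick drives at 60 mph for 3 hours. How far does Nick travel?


Use the formula: distance = speed x time
Speed = 60 mph, Time = 3 hours
60 x 3 = 180 miles

180 miles


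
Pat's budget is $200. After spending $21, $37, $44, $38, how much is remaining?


Add up expenses:
$21 + $37 + $44 + $38 = $140
Subtract from budget:
$200 - $140 = $60

$60


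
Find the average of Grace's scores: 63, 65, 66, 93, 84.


Add the scores:
63 + 65 + 66 + 93 + 84 = 371
Divide by the number of tests:
371 / 5 = 74.2

74.2


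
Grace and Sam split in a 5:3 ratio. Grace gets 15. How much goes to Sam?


Find the multiplier:
15 / 5 = 3
Apply to Sam's share:
3 x 3 = 9

9


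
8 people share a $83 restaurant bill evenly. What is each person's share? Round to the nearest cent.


Total bill: $83
Number of people: 8
Each pays: $83 / 8 = $10.375 ≈ $10.38

$10.38


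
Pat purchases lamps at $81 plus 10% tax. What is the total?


Calculate the tax:
10% of $81 = $8.10
Add tax to price:
$81 + $8.10 = $89.10

$89.10


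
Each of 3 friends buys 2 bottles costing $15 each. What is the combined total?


Cost per person:
2 x $15 = $30
Group total:
3 x $30 = $90

$90


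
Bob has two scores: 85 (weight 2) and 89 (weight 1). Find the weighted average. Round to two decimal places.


Weighted sum:
2 x 85 + 1 x 89 = 259
Total weight:
2 + 1 = 3
Weighted average:
259 / 3 = 86.3333... ≈ 86.33

86.33


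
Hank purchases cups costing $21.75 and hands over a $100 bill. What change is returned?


Start with the amount paid:
$100
Subtract the price:
$100 - $21.75 = $78.25

$78.25


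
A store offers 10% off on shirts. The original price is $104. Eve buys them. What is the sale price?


Calculate the discount amount:
10% of $104 = $10.40
Subtract from original:
$104 - $10.40 = $93.60

$93.60


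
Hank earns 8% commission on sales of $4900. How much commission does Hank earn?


Convert rate to decimal:
8% = 0.08
Multiply by sales:
$4900 x 0.08 = $392

$392


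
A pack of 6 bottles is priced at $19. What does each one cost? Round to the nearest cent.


Total cost: $19
Number of items: 6
Unit price: $19 / 6 = $3.1666... ≈ $3.17

$3.17


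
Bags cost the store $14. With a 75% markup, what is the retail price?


Calculate the markup amount:
75% of $14 = $10.50
Add to cost:
$14 + $10.50 = $24.50

$24.50


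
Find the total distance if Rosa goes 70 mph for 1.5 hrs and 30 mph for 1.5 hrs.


Leg 1 distance:
70 x 1.5 = 105 miles
Leg 2 distance:
30 x 1.5 = 45 miles
Total distance:
105 + 45 = 150 miles

150 miles


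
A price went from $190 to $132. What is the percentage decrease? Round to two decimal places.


Find the absolute change:
|132 - 190| = 58
Divide by original and multiply by 100:
58 / 190 x 100 = 30.5263...% ≈ 30.53%

30.53%


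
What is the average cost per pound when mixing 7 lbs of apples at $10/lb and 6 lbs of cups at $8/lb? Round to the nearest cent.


Cost of apples:
7 x $10 = $70
Cost of cups:
6 x $8 = $48
Total cost: $70 + $48 = $118
Total weight: 13 lbs
Average: $118 / 13 = $9.0769... ≈ $9.08/lb

$9.08/lb


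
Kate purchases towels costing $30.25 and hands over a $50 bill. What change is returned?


Start with the amount paid:
$50
Subtract the price:
$50 - $30.25 = $19.75

$19.75


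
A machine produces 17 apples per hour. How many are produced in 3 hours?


Production rate: 17 apples per hour
Time: 3 hours
Total: 17 x 3 = 51 apples

51 apples


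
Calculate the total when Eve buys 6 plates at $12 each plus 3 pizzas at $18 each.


Cost of plates:
6 x $12 = $72
Cost of pizzas:
3 x $18 = $54
Add both:
$72 + $54 = $126

$126


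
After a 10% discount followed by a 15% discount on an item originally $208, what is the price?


First discount:
10% of $208 = $20.80
Price after first discount:
$208 - $20.80 = $187.20
Second discount:
15% of $187.20 = $28.08
Final price:
$187.20 - $28.08 = $159.12

$159.12


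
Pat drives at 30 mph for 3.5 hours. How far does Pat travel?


Use the formula: distance = speed x time
Speed = 30 mph, Time = 3.5 hours
30 x 3.5 = 105 miles

105 miles


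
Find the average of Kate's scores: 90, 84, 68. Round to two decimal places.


Add the scores:
90 + 84 + 68 = 242
Divide by the number of tests:
242 / 3 = 80.6666... ≈ 80.67

80.67


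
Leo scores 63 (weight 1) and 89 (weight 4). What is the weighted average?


Weighted sum:
1 x 63 + 4 x 89 = 419
Total weight:
1 + 4 = 5
Weighted average:
419 / 5 = 83.8

83.8


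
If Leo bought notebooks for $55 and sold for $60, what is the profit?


Selling price = $60
Cost price = $55
Profit = selling price - cost price:
Profit = $60 - $55 = $5

$5


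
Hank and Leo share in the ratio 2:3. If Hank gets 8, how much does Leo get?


Find the multiplier:
8 / 2 = 4
Apply to Leo's share:
3 x 4 = 12

12


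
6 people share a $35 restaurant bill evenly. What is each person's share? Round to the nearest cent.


Total bill: $35
Number of people: 6
Each pays: $35 / 6 = $5.8333... ≈ $5.83

$5.83


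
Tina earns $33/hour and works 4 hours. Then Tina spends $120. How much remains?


Calculate earnings:
4 x $33 = $132
Subtract spending:
$132 - $120 = $12

$12


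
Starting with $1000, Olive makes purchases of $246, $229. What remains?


Add up expenses:
$246 + $229 = $475
Subtract from budget:
$1000 - $475 = $525

$525


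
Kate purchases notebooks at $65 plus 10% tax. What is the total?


Calculate the tax:
10% of $65 = $6.50
Add tax to price:
$65 + $6.50 = $71.50

$71.50


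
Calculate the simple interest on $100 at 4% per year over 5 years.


Use the formula I = P x R x T / 100
P x R x T = 100 x 4 x 5 = 2000
I = 2000 / 100 = $20

$20


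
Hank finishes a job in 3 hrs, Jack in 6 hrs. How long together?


Hank's rate: 1/3 of the job per hour
Jack's rate: 1/6 of the job per hour
Combined rate: 1/3 + 1/6 = 1/2 per hour
Time = 1 / (1/2) = 2 hours

2 hours


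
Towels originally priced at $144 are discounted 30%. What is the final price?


Calculate the discount amount:
30% of $144 = $43.20
Subtract from original:
$144 - $43.20 = $100.80

$100.80


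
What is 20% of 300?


Convert percentage to decimal:
20% = 0.2
Multiply:
300 x 0.2 = 60

60


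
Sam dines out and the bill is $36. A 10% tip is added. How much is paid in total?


Calculate the tip:
10% of $36 = $3.60
Add tip to meal cost:
$36 + $3.60 = $39.60

$39.60


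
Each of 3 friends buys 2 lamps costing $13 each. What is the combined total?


Cost per person:
2 x $13 = $26
Group total:
3 x $26 = $78

$78


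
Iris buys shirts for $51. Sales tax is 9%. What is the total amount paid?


Calculate the tax:
9% of $51 = $4.59
Add tax to price:
$51 + $4.59 = $55.59

$55.59


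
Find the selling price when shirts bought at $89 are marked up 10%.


Calculate the markup amount:
10% of $89 = $8.90
Add to cost:
$89 + $8.90 = $97.90

$97.90


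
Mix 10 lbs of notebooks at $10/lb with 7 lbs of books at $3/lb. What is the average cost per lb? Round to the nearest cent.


Cost of notebooks:
10 x $10 = $100
Cost of books:
7 x $3 = $21
Total cost: $100 + $21 = $121
Total weight: 17 lbs
Average: $121 / 17 = $7.1176... ≈ $7.12/lb

$7.12/lb


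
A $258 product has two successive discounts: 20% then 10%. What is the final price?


First discount:
20% of $258 = $51.60
Price after first discount:
$258 - $51.60 = $206.40
Second discount:
10% of $206.40 = $20.64
Final price:
$206.40 - $20.64 = $185.76

$185.76


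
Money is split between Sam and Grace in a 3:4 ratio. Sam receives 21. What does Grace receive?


Find the multiplier:
21 / 3 = 7
Apply to Grace's share:
4 x 7 = 28

28


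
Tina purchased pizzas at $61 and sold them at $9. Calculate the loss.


Selling price = $9
Cost price = $61
Loss = cost price - selling price:
Loss = $61 - $9 = $52

$52


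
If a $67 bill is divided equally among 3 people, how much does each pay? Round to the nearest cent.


Total bill: $67
Number of people: 3
Each pays: $67 / 3 = $22.3333... ≈ $22.33

$22.33


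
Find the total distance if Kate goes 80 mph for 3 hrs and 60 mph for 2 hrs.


Leg 1 distance:
80 x 3 = 240 miles
Leg 2 distance:
60 x 2 = 120 miles
Total distance:
240 + 120 = 360 miles

360 miles


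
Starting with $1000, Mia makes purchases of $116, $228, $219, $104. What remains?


Add up expenses:
$116 + $228 + $219 + $104 = $667
Subtract from budget:
$1000 - $667 = $333

$333


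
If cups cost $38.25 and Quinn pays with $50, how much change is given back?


Start with the amount paid:
$50
Subtract the price:
$50 - $38.25 = $11.75

$11.75


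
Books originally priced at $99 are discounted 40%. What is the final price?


Calculate the discount amount:
40% of $99 = $39.60
Subtract from original:
$99 - $39.60 = $59.40

$59.40


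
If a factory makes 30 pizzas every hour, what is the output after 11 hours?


Production rate: 30 pizzas per hour
Time: 11 hours
Total: 30 x 11 = 330 pizzas

330 pizzas


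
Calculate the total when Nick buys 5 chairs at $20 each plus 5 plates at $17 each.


Cost of chairs:
5 x $20 = $100
Cost of plates:
5 x $17 = $85
Add both:
$100 + $85 = $185

$185


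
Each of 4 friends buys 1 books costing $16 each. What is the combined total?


Cost per person:
1 x $16 = $16
Group total:
4 x $16 = $64

$64


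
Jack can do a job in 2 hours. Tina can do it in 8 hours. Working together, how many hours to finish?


Jack's rate: 1/2 of the job per hour
Tina's rate: 1/8 of the job per hour
Combined rate: 1/2 + 1/8 = 5/8 per hour
Time = 1 / (5/8) = 8/5 = 1.6 hours

1.6 hours


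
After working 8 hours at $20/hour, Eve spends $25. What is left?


Calculate earnings:
8 x $20 = $160
Subtract spending:
$160 - $25 = $135

$135


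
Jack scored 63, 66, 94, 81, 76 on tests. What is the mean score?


Add the scores:
63 + 66 + 94 + 81 + 76 = 380
Divide by the number of tests:
380 / 5 = 76

76


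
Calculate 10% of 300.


Convert percentage to decimal:
10% = 0.1
Multiply:
300 x 0.1 = 30

30


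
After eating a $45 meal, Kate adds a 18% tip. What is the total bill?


Calculate the tip:
18% of $45 = $8.10
Add tip to meal cost:
$45 + $8.10 = $53.10

$53.10


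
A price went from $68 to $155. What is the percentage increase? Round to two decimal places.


Find the absolute change:
|155 - 68| = 87
Divide by original and multiply by 100:
87 / 68 x 100 = 127.9411...% ≈ 127.94%

127.94%


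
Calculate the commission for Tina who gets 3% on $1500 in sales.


Convert rate to decimal:
3% = 0.03
Multiply by sales:
$1500 x 0.03 = $45

$45


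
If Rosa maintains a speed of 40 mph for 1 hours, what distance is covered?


Use the formula: distance = speed x time
Speed = 40 mph, Time = 1 hours
40 x 1 = 40 miles

40 miles


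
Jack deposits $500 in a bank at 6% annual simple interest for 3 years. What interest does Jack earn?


Use the formula I = P x R x T / 100
P x R x T = 500 x 6 x 3 = 9000
I = 9000 / 100 = $90

$90


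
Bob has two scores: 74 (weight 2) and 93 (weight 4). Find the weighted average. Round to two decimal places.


Weighted sum:
2 x 74 + 4 x 93 = 520
Total weight:
2 + 4 = 6
Weighted average:
520 / 6 = 86.6666... ≈ 86.67

86.67


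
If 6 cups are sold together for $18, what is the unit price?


Total cost: $18
Number of items: 6
Unit price: $18 / 6 = $3

$3


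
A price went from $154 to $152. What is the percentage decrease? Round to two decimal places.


Find the absolute change:
|152 - 154| = 2
Divide by original and multiply by 100:
2 / 154 x 100 = 1.2987...% ≈ 1.3%

1.3%


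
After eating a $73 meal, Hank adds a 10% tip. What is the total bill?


Calculate the tip:
10% of $73 = $7.30
Add tip to meal cost:
$73 + $7.30 = $80.30

$80.30


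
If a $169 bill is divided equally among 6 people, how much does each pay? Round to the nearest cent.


Total bill: $169
Number of people: 6
Each pays: $169 / 6 = $28.1666... ≈ $28.17

$28.17


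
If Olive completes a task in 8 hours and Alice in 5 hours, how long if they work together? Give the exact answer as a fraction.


Olive's rate: 1/8 of the job per hour
Alice's rate: 1/5 of the job per hour
Combined rate: 1/8 + 1/5 = 13/40 per hour
Time = 1 / (13/40) = 40/13 hours (≈ 3.08 hours)

40/13 hours


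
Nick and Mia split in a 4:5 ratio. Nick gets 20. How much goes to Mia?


Find the multiplier:
20 / 4 = 5
Apply to Mia's share:
5 x 5 = 25

25


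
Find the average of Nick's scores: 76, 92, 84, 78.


Add the scores:
76 + 92 + 84 + 78 = 330
Divide by the number of tests:
330 / 4 = 82.5

82.5


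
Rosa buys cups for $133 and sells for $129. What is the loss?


Selling price = $129
Cost price = $133
Loss = cost price - selling price:
Loss = $133 - $129 = $4

$4


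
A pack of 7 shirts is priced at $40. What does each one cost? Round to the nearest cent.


Total cost: $40
Number of items: 7
Unit price: $40 / 7 = $5.7142... ≈ $5.71

$5.71


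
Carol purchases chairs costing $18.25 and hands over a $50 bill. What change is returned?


Start with the amount paid:
$50
Subtract the price:
$50 - $18.25 = $31.75

$31.75


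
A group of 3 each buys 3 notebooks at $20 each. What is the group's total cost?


Cost per person:
3 x $20 = $60
Group total:
3 x $60 = $180

$180


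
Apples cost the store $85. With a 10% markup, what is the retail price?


Calculate the markup amount:
10% of $85 = $8.50
Add to cost:
$85 + $8.50 = $93.50

$93.50


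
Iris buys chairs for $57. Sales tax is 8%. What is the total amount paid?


Calculate the tax:
8% of $57 = $4.56
Add tax to price:
$57 + $4.56 = $61.56

$61.56


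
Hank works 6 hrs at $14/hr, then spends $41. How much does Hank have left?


Calculate earnings:
6 x $14 = $84
Subtract spending:
$84 - $41 = $43

$43


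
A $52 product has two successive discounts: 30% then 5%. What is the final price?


First discount:
30% of $52 = $15.60
Price after first discount:
$52 - $15.60 = $36.40
Second discount:
5% of $36.40 = $1.82
Final price:
$36.40 - $1.82 = $34.58

$34.58


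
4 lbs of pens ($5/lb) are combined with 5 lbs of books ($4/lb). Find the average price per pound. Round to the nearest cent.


Cost of pens:
4 x $5 = $20
Cost of books:
5 x $4 = $20
Total cost: $20 + $20 = $40
Total weight: 9 lbs
Average: $40 / 9 = $4.4444... ≈ $4.44/lb

$4.44/lb


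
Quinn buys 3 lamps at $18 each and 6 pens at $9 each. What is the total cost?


Cost of lamps:
3 x $18 = $54
Cost of pens:
6 x $9 = $54
Add both:
$54 + $54 = $108

$108


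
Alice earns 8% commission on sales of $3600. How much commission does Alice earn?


Convert rate to decimal:
8% = 0.08
Multiply by sales:
$3600 x 0.08 = $288

$288


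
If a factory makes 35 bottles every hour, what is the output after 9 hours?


Production rate: 35 bottles per hour
Time: 9 hours
Total: 35 x 9 = 315 bottles

315 bottles


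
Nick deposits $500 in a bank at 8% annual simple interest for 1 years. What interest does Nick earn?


Use the formula I = P x R x T / 100
P x R x T = 500 x 8 x 1 = 4000
I = 4000 / 100 = $40

$40


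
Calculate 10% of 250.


Convert percentage to decimal:
10% = 0.1
Multiply:
250 x 0.1 = 25

25


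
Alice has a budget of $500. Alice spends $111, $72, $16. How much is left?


Add up expenses:
$111 + $72 + $16 = $199
Subtract from budget:
$500 - $199 = $301

$301


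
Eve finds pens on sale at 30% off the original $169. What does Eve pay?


Calculate the discount amount:
30% of $169 = $50.70
Subtract from original:
$169 - $50.70 = $118.30

$118.30


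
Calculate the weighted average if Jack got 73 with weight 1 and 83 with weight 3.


Weighted sum:
1 x 73 + 3 x 83 = 322
Total weight:
1 + 3 = 4
Weighted average:
322 / 4 = 80.5

80.5


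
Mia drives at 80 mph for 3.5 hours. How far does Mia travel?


Use the formula: distance = speed x time
Speed = 80 mph, Time = 3.5 hours
80 x 3.5 = 280 miles

280 miles


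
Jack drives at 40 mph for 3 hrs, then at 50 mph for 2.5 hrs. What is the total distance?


Leg 1 distance:
40 x 3 = 120 miles
Leg 2 distance:
50 x 2.5 = 125 miles
Total distance:
120 + 125 = 245 miles

245 miles


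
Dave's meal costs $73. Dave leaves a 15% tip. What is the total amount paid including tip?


Calculate the tip:
15% of $73 = $10.95
Add tip to meal cost:
$73 + $10.95 = $83.95

$83.95


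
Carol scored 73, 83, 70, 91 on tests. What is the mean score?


Add the scores:
73 + 83 + 70 + 91 = 317
Divide by the number of tests:
317 / 4 = 79.25

79.25


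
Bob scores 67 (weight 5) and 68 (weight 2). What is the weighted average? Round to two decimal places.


Weighted sum:
5 x 67 + 2 x 68 = 471
Total weight:
5 + 2 = 7
Weighted average:
471 / 7 = 67.2857... ≈ 67.29

67.29


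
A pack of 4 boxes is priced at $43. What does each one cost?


Total cost: $43
Number of items: 4
Unit price: $43 / 4 = $10.75

$10.75


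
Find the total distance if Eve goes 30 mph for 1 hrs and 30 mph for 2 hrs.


Leg 1 distance:
30 x 1 = 30 miles
Leg 2 distance:
30 x 2 = 60 miles
Total distance:
30 + 60 = 90 miles

90 miles


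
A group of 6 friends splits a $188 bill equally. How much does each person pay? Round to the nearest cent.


Total bill: $188
Number of people: 6
Each pays: $188 / 6 = $31.3333... ≈ $31.33

$31.33


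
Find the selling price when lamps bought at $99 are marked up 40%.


Calculate the markup amount:
40% of $99 = $39.60
Add to cost:
$99 + $39.60 = $138.60

$138.60


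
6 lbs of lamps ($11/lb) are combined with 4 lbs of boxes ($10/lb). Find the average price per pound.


Cost of lamps:
6 x $11 = $66
Cost of boxes:
4 x $10 = $40
Total cost: $66 + $40 = $106
Total weight: 10 lbs
Average: $106 / 10 = $10.60/lb

$10.60/lb


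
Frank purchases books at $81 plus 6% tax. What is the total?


Calculate the tax:
6% of $81 = $4.86
Add tax to price:
$81 + $4.86 = $85.86

$85.86


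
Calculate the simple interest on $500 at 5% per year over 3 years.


Use the formula I = P x R x T / 100
P x R x T = 500 x 5 x 3 = 7500
I = 7500 / 100 = $75

$75


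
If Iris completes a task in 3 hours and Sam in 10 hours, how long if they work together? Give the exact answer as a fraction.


Iris's rate: 1/3 of the job per hour
Sam's rate: 1/10 of the job per hour
Combined rate: 1/3 + 1/10 = 13/30 per hour
Time = 1 / (13/30) = 30/13 hours (≈ 2.31 hours)

30/13 hours


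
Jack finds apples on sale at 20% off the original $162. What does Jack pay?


Calculate the discount amount:
20% of $162 = $32.40
Subtract from original:
$162 - $32.40 = $129.60

$129.60


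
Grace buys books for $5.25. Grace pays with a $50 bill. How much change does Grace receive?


Start with the amount paid:
$50
Subtract the price:
$50 - $5.25 = $44.75

$44.75


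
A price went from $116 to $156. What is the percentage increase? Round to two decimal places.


Find the absolute change:
|156 - 116| = 40
Divide by original and multiply by 100:
40 / 116 x 100 = 34.4827...% ≈ 34.48%

34.48%


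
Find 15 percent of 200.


Convert percentage to decimal:
15% = 0.15
Multiply:
200 x 0.15 = 30

30


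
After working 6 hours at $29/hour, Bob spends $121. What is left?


Calculate earnings:
6 x $29 = $174
Subtract spending:
$174 - $121 = $53

$53


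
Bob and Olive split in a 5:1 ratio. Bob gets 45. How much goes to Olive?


Find the multiplier:
45 / 5 = 9
Apply to Olive's share:
1 x 9 = 9

9


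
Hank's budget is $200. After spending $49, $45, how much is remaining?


Add up expenses:
$49 + $45 = $94
Subtract from budget:
$200 - $94 = $106

$106


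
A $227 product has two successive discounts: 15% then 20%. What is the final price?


First discount:
15% of $227 = $34.05
Price after first discount:
$227 - $34.05 = $192.95
Second discount:
20% of $192.95 = $38.59
Final price:
$192.95 - $38.59 = $154.36

$154.36


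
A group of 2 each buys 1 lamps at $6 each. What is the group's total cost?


Cost per person:
1 x $6 = $6
Group total:
2 x $6 = $12

$12


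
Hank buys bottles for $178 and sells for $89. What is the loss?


Selling price = $89
Cost price = $178
Loss = cost price - selling price:
Loss = $178 - $89 = $89

$89


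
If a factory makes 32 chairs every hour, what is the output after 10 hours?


Production rate: 32 chairs per hour
Time: 10 hours
Total: 32 x 10 = 320 chairs

320 chairs


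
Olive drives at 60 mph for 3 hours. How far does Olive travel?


Use the formula: distance = speed x time
Speed = 60 mph, Time = 3 hours
60 x 3 = 180 miles

180 miles


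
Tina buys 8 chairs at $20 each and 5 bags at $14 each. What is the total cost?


Cost of chairs:
8 x $20 = $160
Cost of bags:
5 x $14 = $70
Add both:
$160 + $70 = $230

$230


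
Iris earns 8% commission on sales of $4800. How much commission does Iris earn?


Convert rate to decimal:
8% = 0.08
Multiply by sales:
$4800 x 0.08 = $384

$384


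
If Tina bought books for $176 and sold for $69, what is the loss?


Selling price = $69
Cost price = $176
Loss = cost price - selling price:
Loss = $176 - $69 = $107

$107


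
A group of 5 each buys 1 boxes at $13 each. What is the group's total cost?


Cost per person:
1 x $13 = $13
Group total:
5 x $13 = $65

$65


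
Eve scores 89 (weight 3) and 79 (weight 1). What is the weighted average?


Weighted sum:
3 x 89 + 1 x 79 = 346
Total weight:
3 + 1 = 4
Weighted average:
346 / 4 = 86.5

86.5


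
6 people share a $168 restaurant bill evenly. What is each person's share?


Total bill: $168
Number of people: 6
Each pays: $168 / 6 = $28

$28


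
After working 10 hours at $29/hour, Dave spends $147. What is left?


Calculate earnings:
10 x $29 = $290
Subtract spending:
$290 - $147 = $143

$143


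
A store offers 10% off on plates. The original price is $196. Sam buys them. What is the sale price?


Calculate the discount amount:
10% of $196 = $19.60
Subtract from original:
$196 - $19.60 = $176.40

$176.40


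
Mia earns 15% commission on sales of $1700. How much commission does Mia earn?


Convert rate to decimal:
15% = 0.15
Multiply by sales:
$1700 x 0.15 = $255

$255


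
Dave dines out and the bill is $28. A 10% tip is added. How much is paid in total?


Calculate the tip:
10% of $28 = $2.80
Add tip to meal cost:
$28 + $2.80 = $30.80

$30.80


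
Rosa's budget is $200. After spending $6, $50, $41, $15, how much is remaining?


Add up expenses:
$6 + $50 + $41 + $15 = $112
Subtract from budget:
$200 - $112 = $88

$88


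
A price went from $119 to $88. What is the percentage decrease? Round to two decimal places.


Find the absolute change:
|88 - 119| = 31
Divide by original and multiply by 100:
31 / 119 x 100 = 26.0504...% ≈ 26.05%

26.05%


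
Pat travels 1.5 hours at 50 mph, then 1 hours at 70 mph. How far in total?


Leg 1 distance:
50 x 1.5 = 75 miles
Leg 2 distance:
70 x 1 = 70 miles
Total distance:
75 + 70 = 145 miles

145 miles


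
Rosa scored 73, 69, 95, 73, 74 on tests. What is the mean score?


Add the scores:
73 + 69 + 95 + 73 + 74 = 384
Divide by the number of tests:
384 / 5 = 76.8

76.8


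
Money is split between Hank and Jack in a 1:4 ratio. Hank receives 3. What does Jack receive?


Find the multiplier:
3 / 1 = 3
Apply to Jack's share:
4 x 3 = 12

12


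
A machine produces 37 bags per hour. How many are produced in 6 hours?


Production rate: 37 bags per hour
Time: 6 hours
Total: 37 x 6 = 222 bags

222 bags


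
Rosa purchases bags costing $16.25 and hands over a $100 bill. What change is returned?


Start with the amount paid:
$100
Subtract the price:
$100 - $16.25 = $83.75

$83.75


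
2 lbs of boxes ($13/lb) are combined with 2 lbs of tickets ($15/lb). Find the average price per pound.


Cost of boxes:
2 x $13 = $26
Cost of tickets:
2 x $15 = $30
Total cost: $26 + $30 = $56
Total weight: 4 lbs
Average: $56 / 4 = $14/lb

$14/lb


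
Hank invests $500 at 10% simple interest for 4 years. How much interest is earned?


Use the formula I = P x R x T / 100
P x R x T = 500 x 10 x 4 = 20000
I = 20000 / 100 = $200

$200


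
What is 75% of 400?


Convert percentage to decimal:
75% = 0.75
Multiply:
400 x 0.75 = 300

300


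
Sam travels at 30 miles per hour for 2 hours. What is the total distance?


Use the formula: distance = speed x time
Speed = 30 mph, Time = 2 hours
30 x 2 = 60 miles

60 miles


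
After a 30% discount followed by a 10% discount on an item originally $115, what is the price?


First discount:
30% of $115 = $34.50
Price after first discount:
$115 - $34.50 = $80.50
Second discount:
10% of $80.50 = $8.05
Final price:
$80.50 - $8.05 = $72.45

$72.45


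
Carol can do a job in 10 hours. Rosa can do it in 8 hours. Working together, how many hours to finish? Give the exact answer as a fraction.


Carol's rate: 1/10 of the job per hour
Rosa's rate: 1/8 of the job per hour
Combined rate: 1/10 + 1/8 = 9/40 per hour
Time = 1 / (9/40) = 40/9 hours (≈ 4.44 hours)

40/9 hours


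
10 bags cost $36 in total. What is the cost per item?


Total cost: $36
Number of items: 10
Unit price: $36 / 10 = $3.60

$3.60


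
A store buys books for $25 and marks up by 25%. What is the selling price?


Calculate the markup amount:
25% of $25 = $6.25
Add to cost:
$25 + $6.25 = $31.25

$31.25


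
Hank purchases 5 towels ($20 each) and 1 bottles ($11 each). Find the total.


Cost of towels:
5 x $20 = $100
Cost of bottles:
1 x $11 = $11
Add both:
$100 + $11 = $111

$111


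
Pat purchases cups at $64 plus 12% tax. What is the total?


Calculate the tax:
12% of $64 = $7.68
Add tax to price:
$64 + $7.68 = $71.68

$71.68


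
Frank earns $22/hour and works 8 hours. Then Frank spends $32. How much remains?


Calculate earnings:
8 x $22 = $176
Subtract spending:
$176 - $32 = $144

$144


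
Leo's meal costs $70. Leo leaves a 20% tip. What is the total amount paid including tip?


Calculate the tip:
20% of $70 = $14
Add tip to meal cost:
$70 + $14 = $84

$84


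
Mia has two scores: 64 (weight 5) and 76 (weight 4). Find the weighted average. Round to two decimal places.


Weighted sum:
5 x 64 + 4 x 76 = 624
Total weight:
5 + 4 = 9
Weighted average:
624 / 9 = 69.3333... ≈ 69.33

69.33


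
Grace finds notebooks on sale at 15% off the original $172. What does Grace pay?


Calculate the discount amount:
15% of $172 = $25.80
Subtract from original:
$172 - $25.80 = $146.20

$146.20


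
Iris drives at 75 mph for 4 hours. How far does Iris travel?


Use the formula: distance = speed x time
Speed = 75 mph, Time = 4 hours
75 x 4 = 300 miles

300 miles


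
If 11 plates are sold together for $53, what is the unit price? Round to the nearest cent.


Total cost: $53
Number of items: 11
Unit price: $53 / 11 = $4.8181... ≈ $4.82

$4.82


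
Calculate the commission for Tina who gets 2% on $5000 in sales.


Convert rate to decimal:
2% = 0.02
Multiply by sales:
$5000 x 0.02 = $100

$100


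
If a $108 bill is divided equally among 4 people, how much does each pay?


Total bill: $108
Number of people: 4
Each pays: $108 / 4 = $27

$27


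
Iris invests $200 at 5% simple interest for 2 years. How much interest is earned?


Use the formula I = P x R x T / 100
P x R x T = 200 x 5 x 2 = 2000
I = 2000 / 100 = $20

$20


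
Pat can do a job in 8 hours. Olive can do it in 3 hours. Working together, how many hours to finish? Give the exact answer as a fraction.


Pat's rate: 1/8 of the job per hour
Olive's rate: 1/3 of the job per hour
Combined rate: 1/8 + 1/3 = 11/24 per hour
Time = 1 / (11/24) = 24/11 hours (≈ 2.18 hours)

24/11 hours


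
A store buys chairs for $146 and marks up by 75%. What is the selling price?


Calculate the markup amount:
75% of $146 = $109.50
Add to cost:
$146 + $109.50 = $255.50

$255.50


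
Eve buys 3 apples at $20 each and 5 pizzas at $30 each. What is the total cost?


Cost of apples:
3 x $20 = $60
Cost of pizzas:
5 x $30 = $150
Add both:
$60 + $150 = $210

$210


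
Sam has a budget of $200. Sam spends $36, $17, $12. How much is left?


Add up expenses:
$36 + $17 + $12 = $65
Subtract from budget:
$200 - $65 = $135

$135


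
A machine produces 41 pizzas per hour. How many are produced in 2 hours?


Production rate: 41 pizzas per hour
Time: 2 hours
Total: 41 x 2 = 82 pizzas

82 pizzas
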